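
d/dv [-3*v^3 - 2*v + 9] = -9*v^2 - 2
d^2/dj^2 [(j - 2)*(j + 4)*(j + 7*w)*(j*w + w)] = 6*w*(2*j^2 + 7*j*w + 3*j + 7*w - 2)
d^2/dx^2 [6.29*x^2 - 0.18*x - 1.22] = 12.5800000000000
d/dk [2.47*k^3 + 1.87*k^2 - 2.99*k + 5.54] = 7.41*k^2 + 3.74*k - 2.99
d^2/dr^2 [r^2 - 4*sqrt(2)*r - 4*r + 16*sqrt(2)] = 2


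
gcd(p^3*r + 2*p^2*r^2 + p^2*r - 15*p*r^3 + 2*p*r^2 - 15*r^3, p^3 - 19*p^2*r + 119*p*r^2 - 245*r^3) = 1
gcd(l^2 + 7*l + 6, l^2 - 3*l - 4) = l + 1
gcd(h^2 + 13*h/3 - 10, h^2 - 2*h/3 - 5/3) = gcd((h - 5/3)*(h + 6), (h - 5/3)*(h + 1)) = h - 5/3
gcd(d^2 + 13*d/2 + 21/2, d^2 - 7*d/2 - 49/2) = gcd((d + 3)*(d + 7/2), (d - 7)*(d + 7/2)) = d + 7/2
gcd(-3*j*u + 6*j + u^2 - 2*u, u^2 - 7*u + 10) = u - 2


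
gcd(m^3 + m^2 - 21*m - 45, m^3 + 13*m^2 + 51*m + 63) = m^2 + 6*m + 9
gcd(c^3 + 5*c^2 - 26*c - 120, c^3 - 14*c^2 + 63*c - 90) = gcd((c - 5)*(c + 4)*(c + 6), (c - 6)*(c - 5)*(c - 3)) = c - 5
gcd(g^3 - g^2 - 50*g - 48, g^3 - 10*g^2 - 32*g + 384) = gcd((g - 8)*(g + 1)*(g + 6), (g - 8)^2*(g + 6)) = g^2 - 2*g - 48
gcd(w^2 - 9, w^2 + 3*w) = w + 3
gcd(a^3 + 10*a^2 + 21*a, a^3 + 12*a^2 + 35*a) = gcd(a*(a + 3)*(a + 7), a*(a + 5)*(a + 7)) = a^2 + 7*a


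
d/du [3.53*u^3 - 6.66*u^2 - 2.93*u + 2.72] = 10.59*u^2 - 13.32*u - 2.93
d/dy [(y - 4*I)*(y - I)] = 2*y - 5*I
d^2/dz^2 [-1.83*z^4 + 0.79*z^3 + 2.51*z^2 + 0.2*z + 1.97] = -21.96*z^2 + 4.74*z + 5.02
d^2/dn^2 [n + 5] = 0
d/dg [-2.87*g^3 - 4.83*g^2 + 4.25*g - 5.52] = -8.61*g^2 - 9.66*g + 4.25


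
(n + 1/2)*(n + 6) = n^2 + 13*n/2 + 3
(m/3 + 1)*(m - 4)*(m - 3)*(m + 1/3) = m^4/3 - 11*m^3/9 - 31*m^2/9 + 11*m + 4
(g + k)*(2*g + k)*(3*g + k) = 6*g^3 + 11*g^2*k + 6*g*k^2 + k^3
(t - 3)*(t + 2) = t^2 - t - 6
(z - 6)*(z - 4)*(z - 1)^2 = z^4 - 12*z^3 + 45*z^2 - 58*z + 24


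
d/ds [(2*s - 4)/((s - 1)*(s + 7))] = 2*(-s^2 + 4*s + 5)/(s^4 + 12*s^3 + 22*s^2 - 84*s + 49)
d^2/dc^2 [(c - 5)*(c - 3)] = 2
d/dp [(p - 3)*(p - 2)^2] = (p - 2)*(3*p - 8)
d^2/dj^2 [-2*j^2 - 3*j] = -4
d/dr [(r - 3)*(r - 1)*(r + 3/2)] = 3*r^2 - 5*r - 3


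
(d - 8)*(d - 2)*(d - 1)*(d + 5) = d^4 - 6*d^3 - 29*d^2 + 114*d - 80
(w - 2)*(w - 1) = w^2 - 3*w + 2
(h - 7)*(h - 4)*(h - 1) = h^3 - 12*h^2 + 39*h - 28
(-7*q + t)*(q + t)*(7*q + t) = -49*q^3 - 49*q^2*t + q*t^2 + t^3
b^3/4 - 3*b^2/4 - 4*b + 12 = (b/4 + 1)*(b - 4)*(b - 3)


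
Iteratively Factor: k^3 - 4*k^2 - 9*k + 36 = (k - 4)*(k^2 - 9) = (k - 4)*(k - 3)*(k + 3)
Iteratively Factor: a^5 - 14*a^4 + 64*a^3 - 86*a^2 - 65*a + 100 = (a - 4)*(a^4 - 10*a^3 + 24*a^2 + 10*a - 25) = (a - 5)*(a - 4)*(a^3 - 5*a^2 - a + 5) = (a - 5)^2*(a - 4)*(a^2 - 1) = (a - 5)^2*(a - 4)*(a + 1)*(a - 1)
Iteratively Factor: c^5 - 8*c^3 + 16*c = (c + 2)*(c^4 - 2*c^3 - 4*c^2 + 8*c) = (c - 2)*(c + 2)*(c^3 - 4*c) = c*(c - 2)*(c + 2)*(c^2 - 4) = c*(c - 2)*(c + 2)^2*(c - 2)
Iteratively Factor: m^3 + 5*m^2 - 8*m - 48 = (m + 4)*(m^2 + m - 12) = (m + 4)^2*(m - 3)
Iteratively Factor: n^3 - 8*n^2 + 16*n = (n - 4)*(n^2 - 4*n) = (n - 4)^2*(n)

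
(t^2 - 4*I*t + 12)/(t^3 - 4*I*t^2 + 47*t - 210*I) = (t + 2*I)/(t^2 + 2*I*t + 35)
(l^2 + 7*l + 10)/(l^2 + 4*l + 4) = (l + 5)/(l + 2)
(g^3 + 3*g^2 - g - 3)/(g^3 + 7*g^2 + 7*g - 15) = (g + 1)/(g + 5)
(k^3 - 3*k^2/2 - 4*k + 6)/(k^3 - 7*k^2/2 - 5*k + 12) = (k - 2)/(k - 4)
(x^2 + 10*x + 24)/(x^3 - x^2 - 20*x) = (x + 6)/(x*(x - 5))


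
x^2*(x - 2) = x^3 - 2*x^2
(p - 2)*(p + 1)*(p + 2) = p^3 + p^2 - 4*p - 4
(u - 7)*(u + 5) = u^2 - 2*u - 35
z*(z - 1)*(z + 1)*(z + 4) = z^4 + 4*z^3 - z^2 - 4*z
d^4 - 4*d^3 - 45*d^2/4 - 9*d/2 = d*(d - 6)*(d + 1/2)*(d + 3/2)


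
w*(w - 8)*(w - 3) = w^3 - 11*w^2 + 24*w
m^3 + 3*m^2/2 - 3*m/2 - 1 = (m - 1)*(m + 1/2)*(m + 2)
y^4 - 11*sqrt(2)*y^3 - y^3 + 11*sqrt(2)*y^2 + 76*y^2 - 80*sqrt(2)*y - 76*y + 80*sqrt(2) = (y - 1)*(y - 5*sqrt(2))*(y - 4*sqrt(2))*(y - 2*sqrt(2))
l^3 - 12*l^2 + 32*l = l*(l - 8)*(l - 4)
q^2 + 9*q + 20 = (q + 4)*(q + 5)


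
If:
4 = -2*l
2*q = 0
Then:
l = -2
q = 0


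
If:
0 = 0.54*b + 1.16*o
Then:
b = -2.14814814814815*o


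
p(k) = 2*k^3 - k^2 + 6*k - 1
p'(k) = 6*k^2 - 2*k + 6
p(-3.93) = -161.42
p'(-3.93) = 106.53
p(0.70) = 3.40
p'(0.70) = 7.54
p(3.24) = 75.97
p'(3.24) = 62.51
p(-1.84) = -27.88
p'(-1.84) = 29.99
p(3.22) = 74.72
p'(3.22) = 61.77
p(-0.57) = -5.12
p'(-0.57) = 9.09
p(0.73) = 3.63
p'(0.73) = 7.74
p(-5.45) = -387.16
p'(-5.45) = 195.12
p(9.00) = 1430.00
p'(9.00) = 474.00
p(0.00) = -1.00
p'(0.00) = 6.00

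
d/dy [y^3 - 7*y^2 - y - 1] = 3*y^2 - 14*y - 1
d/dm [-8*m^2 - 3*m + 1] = -16*m - 3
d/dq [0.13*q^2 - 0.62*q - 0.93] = 0.26*q - 0.62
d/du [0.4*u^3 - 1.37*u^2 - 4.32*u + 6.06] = 1.2*u^2 - 2.74*u - 4.32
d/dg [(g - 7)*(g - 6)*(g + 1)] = 3*g^2 - 24*g + 29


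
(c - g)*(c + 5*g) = c^2 + 4*c*g - 5*g^2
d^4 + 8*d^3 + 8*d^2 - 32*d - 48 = (d - 2)*(d + 2)^2*(d + 6)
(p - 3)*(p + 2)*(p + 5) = p^3 + 4*p^2 - 11*p - 30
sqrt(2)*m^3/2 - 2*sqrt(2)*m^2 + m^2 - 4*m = m*(m - 4)*(sqrt(2)*m/2 + 1)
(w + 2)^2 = w^2 + 4*w + 4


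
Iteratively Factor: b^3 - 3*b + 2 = (b + 2)*(b^2 - 2*b + 1) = (b - 1)*(b + 2)*(b - 1)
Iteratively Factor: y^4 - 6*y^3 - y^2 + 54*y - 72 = (y - 3)*(y^3 - 3*y^2 - 10*y + 24) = (y - 3)*(y - 2)*(y^2 - y - 12) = (y - 4)*(y - 3)*(y - 2)*(y + 3)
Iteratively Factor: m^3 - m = (m + 1)*(m^2 - m) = (m - 1)*(m + 1)*(m)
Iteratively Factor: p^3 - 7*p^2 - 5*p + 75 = (p - 5)*(p^2 - 2*p - 15) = (p - 5)^2*(p + 3)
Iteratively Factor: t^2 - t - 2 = (t - 2)*(t + 1)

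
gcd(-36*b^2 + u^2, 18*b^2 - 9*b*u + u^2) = -6*b + u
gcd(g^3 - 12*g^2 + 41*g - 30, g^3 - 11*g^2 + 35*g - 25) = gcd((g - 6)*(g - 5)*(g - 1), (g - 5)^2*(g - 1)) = g^2 - 6*g + 5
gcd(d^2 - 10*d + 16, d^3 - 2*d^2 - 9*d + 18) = d - 2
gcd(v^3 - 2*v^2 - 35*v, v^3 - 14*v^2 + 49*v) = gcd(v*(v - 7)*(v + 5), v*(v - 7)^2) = v^2 - 7*v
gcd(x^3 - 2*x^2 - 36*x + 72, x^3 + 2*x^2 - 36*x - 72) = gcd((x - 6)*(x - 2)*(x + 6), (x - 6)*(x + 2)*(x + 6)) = x^2 - 36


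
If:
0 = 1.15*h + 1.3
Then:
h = -1.13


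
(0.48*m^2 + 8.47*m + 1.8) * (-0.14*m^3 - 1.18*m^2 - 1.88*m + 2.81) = -0.0672*m^5 - 1.7522*m^4 - 11.149*m^3 - 16.6988*m^2 + 20.4167*m + 5.058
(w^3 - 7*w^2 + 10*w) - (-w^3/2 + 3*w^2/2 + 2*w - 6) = 3*w^3/2 - 17*w^2/2 + 8*w + 6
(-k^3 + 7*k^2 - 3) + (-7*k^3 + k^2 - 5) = -8*k^3 + 8*k^2 - 8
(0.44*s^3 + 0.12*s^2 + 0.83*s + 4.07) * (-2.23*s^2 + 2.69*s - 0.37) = -0.9812*s^5 + 0.916*s^4 - 1.6909*s^3 - 6.8878*s^2 + 10.6412*s - 1.5059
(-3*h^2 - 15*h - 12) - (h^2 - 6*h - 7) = -4*h^2 - 9*h - 5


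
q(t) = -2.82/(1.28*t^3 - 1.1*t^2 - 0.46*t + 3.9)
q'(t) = -2.82*(-3.84*t^2 + 2.2*t + 0.46)/(1.28*t^3 - 1.1*t^2 - 0.46*t + 3.9)^2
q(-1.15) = -2.74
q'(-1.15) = 19.09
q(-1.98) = 0.30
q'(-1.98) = 0.60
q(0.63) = -0.81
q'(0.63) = -0.07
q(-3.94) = 0.03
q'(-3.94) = 0.02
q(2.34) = -0.21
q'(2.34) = 0.25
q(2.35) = -0.21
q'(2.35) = 0.25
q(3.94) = -0.04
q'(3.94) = 0.04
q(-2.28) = 0.18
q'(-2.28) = 0.27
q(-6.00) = 0.01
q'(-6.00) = 0.00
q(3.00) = -0.10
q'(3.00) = 0.10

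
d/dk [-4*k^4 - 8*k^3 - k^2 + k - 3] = -16*k^3 - 24*k^2 - 2*k + 1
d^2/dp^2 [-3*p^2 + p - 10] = -6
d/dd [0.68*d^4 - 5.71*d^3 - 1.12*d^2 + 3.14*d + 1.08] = 2.72*d^3 - 17.13*d^2 - 2.24*d + 3.14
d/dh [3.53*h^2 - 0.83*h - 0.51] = 7.06*h - 0.83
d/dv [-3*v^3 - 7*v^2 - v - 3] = -9*v^2 - 14*v - 1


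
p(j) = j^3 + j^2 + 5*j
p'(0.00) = 5.00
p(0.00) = 0.00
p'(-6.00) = 101.00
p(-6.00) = -210.00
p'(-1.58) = 9.33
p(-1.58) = -9.35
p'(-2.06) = 13.61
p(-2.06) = -14.80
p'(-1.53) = 8.96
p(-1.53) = -8.89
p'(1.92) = 19.90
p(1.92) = 20.36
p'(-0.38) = 4.67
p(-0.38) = -1.81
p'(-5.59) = 87.56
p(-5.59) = -171.38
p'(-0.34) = 4.67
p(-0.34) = -1.62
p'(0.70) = 7.87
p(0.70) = 4.33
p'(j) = 3*j^2 + 2*j + 5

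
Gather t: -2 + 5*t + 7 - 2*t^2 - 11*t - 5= -2*t^2 - 6*t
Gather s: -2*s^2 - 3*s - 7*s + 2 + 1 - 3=-2*s^2 - 10*s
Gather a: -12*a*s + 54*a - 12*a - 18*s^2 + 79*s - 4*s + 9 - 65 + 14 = a*(42 - 12*s) - 18*s^2 + 75*s - 42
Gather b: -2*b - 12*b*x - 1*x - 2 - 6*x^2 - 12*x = b*(-12*x - 2) - 6*x^2 - 13*x - 2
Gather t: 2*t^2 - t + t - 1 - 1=2*t^2 - 2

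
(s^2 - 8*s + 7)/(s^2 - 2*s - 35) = (s - 1)/(s + 5)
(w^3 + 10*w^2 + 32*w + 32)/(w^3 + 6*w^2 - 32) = (w + 2)/(w - 2)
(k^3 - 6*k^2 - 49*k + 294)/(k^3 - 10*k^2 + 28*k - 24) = (k^2 - 49)/(k^2 - 4*k + 4)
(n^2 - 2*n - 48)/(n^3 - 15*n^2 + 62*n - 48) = (n + 6)/(n^2 - 7*n + 6)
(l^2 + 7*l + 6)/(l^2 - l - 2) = (l + 6)/(l - 2)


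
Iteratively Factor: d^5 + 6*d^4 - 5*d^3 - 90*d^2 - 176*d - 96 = (d + 2)*(d^4 + 4*d^3 - 13*d^2 - 64*d - 48) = (d + 1)*(d + 2)*(d^3 + 3*d^2 - 16*d - 48) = (d + 1)*(d + 2)*(d + 3)*(d^2 - 16) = (d + 1)*(d + 2)*(d + 3)*(d + 4)*(d - 4)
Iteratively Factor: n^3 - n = (n + 1)*(n^2 - n) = n*(n + 1)*(n - 1)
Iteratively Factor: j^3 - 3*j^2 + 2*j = (j)*(j^2 - 3*j + 2) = j*(j - 1)*(j - 2)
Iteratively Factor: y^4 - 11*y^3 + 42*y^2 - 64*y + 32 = (y - 4)*(y^3 - 7*y^2 + 14*y - 8) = (y - 4)^2*(y^2 - 3*y + 2) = (y - 4)^2*(y - 1)*(y - 2)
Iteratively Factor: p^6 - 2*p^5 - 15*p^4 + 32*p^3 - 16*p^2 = (p - 1)*(p^5 - p^4 - 16*p^3 + 16*p^2) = p*(p - 1)*(p^4 - p^3 - 16*p^2 + 16*p) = p^2*(p - 1)*(p^3 - p^2 - 16*p + 16) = p^2*(p - 1)*(p + 4)*(p^2 - 5*p + 4) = p^2*(p - 4)*(p - 1)*(p + 4)*(p - 1)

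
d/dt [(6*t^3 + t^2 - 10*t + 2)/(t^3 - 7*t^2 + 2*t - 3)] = (-43*t^4 + 44*t^3 - 128*t^2 + 22*t + 26)/(t^6 - 14*t^5 + 53*t^4 - 34*t^3 + 46*t^2 - 12*t + 9)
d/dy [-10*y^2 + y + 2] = 1 - 20*y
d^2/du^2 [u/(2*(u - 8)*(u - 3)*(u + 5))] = (3*u^5 - 18*u^4 + 67*u^3 - 720*u^2 + 2160*u + 3720)/(u^9 - 18*u^8 + 15*u^7 + 1260*u^6 - 4785*u^5 - 26658*u^4 + 147329*u^3 + 86760*u^2 - 1339200*u + 1728000)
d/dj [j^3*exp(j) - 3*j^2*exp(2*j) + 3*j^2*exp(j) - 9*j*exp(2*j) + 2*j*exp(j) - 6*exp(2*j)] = (j^3 - 6*j^2*exp(j) + 6*j^2 - 24*j*exp(j) + 8*j - 21*exp(j) + 2)*exp(j)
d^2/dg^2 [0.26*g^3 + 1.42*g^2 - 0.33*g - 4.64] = 1.56*g + 2.84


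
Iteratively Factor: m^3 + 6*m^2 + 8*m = (m + 2)*(m^2 + 4*m) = (m + 2)*(m + 4)*(m)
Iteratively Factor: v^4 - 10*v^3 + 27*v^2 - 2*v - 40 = (v + 1)*(v^3 - 11*v^2 + 38*v - 40) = (v - 5)*(v + 1)*(v^2 - 6*v + 8) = (v - 5)*(v - 2)*(v + 1)*(v - 4)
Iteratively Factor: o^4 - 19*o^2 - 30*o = (o)*(o^3 - 19*o - 30) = o*(o - 5)*(o^2 + 5*o + 6) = o*(o - 5)*(o + 2)*(o + 3)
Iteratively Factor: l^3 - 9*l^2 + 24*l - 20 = (l - 2)*(l^2 - 7*l + 10) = (l - 5)*(l - 2)*(l - 2)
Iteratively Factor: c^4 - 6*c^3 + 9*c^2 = (c - 3)*(c^3 - 3*c^2) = c*(c - 3)*(c^2 - 3*c) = c*(c - 3)^2*(c)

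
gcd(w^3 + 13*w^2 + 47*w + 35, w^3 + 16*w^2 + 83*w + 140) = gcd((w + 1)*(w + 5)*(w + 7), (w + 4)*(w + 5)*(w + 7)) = w^2 + 12*w + 35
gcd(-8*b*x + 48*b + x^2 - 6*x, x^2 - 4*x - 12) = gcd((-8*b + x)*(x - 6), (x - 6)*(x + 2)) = x - 6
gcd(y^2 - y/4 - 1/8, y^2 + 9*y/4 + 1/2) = y + 1/4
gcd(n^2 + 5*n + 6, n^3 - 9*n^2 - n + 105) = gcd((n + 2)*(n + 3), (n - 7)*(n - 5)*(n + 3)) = n + 3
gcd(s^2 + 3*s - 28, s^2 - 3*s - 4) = s - 4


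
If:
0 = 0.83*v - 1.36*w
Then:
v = 1.63855421686747*w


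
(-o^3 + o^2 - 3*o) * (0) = 0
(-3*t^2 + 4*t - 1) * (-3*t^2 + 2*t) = 9*t^4 - 18*t^3 + 11*t^2 - 2*t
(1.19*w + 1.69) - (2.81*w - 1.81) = 3.5 - 1.62*w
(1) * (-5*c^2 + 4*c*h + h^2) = -5*c^2 + 4*c*h + h^2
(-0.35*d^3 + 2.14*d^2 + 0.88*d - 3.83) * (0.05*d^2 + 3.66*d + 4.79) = -0.0175*d^5 - 1.174*d^4 + 6.1999*d^3 + 13.2799*d^2 - 9.8026*d - 18.3457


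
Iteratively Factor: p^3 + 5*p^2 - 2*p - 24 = (p - 2)*(p^2 + 7*p + 12) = (p - 2)*(p + 4)*(p + 3)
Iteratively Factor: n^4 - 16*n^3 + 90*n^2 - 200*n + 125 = (n - 5)*(n^3 - 11*n^2 + 35*n - 25) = (n - 5)^2*(n^2 - 6*n + 5) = (n - 5)^2*(n - 1)*(n - 5)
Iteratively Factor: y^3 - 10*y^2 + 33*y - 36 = (y - 3)*(y^2 - 7*y + 12) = (y - 4)*(y - 3)*(y - 3)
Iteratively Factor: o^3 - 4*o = (o + 2)*(o^2 - 2*o) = (o - 2)*(o + 2)*(o)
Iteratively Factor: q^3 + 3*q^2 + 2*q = (q)*(q^2 + 3*q + 2) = q*(q + 2)*(q + 1)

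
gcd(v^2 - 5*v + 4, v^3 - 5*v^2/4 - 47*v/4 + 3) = v - 4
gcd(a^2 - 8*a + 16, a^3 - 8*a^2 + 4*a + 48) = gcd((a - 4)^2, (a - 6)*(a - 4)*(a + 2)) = a - 4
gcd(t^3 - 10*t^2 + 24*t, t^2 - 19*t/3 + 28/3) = t - 4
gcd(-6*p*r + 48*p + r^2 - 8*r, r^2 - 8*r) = r - 8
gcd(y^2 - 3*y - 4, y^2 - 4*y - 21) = 1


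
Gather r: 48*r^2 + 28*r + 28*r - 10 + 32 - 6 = 48*r^2 + 56*r + 16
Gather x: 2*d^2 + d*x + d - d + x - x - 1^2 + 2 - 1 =2*d^2 + d*x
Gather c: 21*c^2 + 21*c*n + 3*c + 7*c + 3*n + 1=21*c^2 + c*(21*n + 10) + 3*n + 1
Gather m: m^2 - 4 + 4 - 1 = m^2 - 1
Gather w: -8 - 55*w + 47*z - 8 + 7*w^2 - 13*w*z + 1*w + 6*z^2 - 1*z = 7*w^2 + w*(-13*z - 54) + 6*z^2 + 46*z - 16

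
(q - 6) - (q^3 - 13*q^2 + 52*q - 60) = -q^3 + 13*q^2 - 51*q + 54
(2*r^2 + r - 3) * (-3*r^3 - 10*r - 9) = -6*r^5 - 3*r^4 - 11*r^3 - 28*r^2 + 21*r + 27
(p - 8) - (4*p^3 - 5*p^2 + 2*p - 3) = -4*p^3 + 5*p^2 - p - 5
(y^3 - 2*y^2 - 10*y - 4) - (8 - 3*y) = y^3 - 2*y^2 - 7*y - 12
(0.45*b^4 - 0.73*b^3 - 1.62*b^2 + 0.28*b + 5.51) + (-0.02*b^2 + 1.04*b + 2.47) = 0.45*b^4 - 0.73*b^3 - 1.64*b^2 + 1.32*b + 7.98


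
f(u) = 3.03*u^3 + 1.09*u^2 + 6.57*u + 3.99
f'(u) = 9.09*u^2 + 2.18*u + 6.57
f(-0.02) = 3.86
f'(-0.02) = 6.53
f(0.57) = 8.65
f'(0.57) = 10.77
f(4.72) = 377.90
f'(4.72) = 219.37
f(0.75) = 10.81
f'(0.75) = 13.32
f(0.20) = 5.37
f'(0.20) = 7.37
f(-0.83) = -2.44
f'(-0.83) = 11.02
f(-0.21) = 2.63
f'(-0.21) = 6.51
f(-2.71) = -66.11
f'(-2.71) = 67.42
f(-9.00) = -2175.72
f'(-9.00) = 723.24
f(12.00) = 5475.63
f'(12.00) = 1341.69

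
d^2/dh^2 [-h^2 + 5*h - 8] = -2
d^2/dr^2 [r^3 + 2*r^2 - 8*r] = 6*r + 4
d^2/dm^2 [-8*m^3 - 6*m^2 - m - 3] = -48*m - 12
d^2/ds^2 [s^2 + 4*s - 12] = 2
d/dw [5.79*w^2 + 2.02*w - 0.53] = 11.58*w + 2.02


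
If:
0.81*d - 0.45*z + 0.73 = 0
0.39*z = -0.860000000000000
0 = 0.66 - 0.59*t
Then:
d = -2.13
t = 1.12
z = -2.21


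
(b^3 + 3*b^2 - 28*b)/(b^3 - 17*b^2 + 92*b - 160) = b*(b + 7)/(b^2 - 13*b + 40)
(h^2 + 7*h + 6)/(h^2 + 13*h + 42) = (h + 1)/(h + 7)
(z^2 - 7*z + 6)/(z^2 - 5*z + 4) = (z - 6)/(z - 4)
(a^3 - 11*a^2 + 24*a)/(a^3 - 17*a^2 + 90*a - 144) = a/(a - 6)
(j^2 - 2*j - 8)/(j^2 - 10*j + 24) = (j + 2)/(j - 6)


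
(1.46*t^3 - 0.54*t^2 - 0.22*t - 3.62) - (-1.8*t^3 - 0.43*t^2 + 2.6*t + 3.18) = 3.26*t^3 - 0.11*t^2 - 2.82*t - 6.8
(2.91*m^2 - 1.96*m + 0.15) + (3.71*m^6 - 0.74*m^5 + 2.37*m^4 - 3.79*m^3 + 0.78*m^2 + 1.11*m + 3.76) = 3.71*m^6 - 0.74*m^5 + 2.37*m^4 - 3.79*m^3 + 3.69*m^2 - 0.85*m + 3.91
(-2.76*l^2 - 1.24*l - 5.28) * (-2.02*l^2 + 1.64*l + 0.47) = 5.5752*l^4 - 2.0216*l^3 + 7.3348*l^2 - 9.242*l - 2.4816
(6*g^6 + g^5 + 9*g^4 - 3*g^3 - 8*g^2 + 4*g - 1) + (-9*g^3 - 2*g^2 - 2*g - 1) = 6*g^6 + g^5 + 9*g^4 - 12*g^3 - 10*g^2 + 2*g - 2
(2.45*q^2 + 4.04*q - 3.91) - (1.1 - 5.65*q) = 2.45*q^2 + 9.69*q - 5.01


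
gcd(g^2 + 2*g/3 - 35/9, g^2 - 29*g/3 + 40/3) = g - 5/3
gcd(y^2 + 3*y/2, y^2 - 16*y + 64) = 1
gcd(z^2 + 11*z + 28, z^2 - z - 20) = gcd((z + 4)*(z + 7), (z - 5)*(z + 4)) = z + 4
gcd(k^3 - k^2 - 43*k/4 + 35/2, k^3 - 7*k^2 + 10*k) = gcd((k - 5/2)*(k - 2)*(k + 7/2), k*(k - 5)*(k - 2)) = k - 2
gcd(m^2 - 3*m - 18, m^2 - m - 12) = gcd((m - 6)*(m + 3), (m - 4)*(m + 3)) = m + 3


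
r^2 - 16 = (r - 4)*(r + 4)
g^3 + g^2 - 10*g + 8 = (g - 2)*(g - 1)*(g + 4)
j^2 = j^2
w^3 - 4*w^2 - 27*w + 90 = (w - 6)*(w - 3)*(w + 5)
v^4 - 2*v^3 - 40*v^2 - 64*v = v*(v - 8)*(v + 2)*(v + 4)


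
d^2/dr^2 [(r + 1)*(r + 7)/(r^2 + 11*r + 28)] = -6/(r^3 + 12*r^2 + 48*r + 64)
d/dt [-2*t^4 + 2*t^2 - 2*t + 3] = -8*t^3 + 4*t - 2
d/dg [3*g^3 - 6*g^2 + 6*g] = 9*g^2 - 12*g + 6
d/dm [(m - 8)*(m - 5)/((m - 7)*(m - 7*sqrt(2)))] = (-(m - 8)*(m - 7)*(m - 5) - (m - 8)*(m - 5)*(m - 7*sqrt(2)) + (m - 7)*(m - 7*sqrt(2))*(2*m - 13))/((m - 7)^2*(m - 7*sqrt(2))^2)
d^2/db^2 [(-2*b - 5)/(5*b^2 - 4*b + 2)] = 2*(-4*(2*b + 5)*(5*b - 2)^2 + (30*b + 17)*(5*b^2 - 4*b + 2))/(5*b^2 - 4*b + 2)^3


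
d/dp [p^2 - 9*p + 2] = 2*p - 9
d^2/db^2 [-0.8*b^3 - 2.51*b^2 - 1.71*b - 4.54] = -4.8*b - 5.02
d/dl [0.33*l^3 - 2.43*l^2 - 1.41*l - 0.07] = 0.99*l^2 - 4.86*l - 1.41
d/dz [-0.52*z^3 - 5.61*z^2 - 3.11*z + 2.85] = -1.56*z^2 - 11.22*z - 3.11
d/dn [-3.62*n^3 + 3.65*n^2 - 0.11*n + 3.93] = -10.86*n^2 + 7.3*n - 0.11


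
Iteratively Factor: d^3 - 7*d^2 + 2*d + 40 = (d - 4)*(d^2 - 3*d - 10) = (d - 5)*(d - 4)*(d + 2)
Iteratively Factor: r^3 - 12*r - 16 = (r + 2)*(r^2 - 2*r - 8) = (r - 4)*(r + 2)*(r + 2)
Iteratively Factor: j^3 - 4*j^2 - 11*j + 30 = (j + 3)*(j^2 - 7*j + 10) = (j - 2)*(j + 3)*(j - 5)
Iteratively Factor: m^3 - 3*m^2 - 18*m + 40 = (m - 2)*(m^2 - m - 20) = (m - 5)*(m - 2)*(m + 4)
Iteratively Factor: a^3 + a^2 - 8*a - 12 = (a + 2)*(a^2 - a - 6) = (a - 3)*(a + 2)*(a + 2)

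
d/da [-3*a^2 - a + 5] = -6*a - 1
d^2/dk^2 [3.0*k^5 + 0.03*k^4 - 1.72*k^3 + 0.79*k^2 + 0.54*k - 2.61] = 60.0*k^3 + 0.36*k^2 - 10.32*k + 1.58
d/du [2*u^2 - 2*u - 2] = 4*u - 2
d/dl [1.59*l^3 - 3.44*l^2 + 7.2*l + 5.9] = 4.77*l^2 - 6.88*l + 7.2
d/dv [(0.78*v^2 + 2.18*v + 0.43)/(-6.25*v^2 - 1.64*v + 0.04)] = (12.3458*v^2 + 5.4374*v + 0.7924)/(39.0625*v^4 + 20.5*v^3 + 2.1896*v^2 - 0.1312*v + 0.0016)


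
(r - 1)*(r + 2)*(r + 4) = r^3 + 5*r^2 + 2*r - 8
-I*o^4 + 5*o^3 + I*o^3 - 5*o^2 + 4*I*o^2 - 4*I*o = o*(o + I)*(o + 4*I)*(-I*o + I)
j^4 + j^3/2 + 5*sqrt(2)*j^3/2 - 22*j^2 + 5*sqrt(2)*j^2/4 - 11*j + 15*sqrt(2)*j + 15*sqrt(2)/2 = (j + 1/2)*(j - 3*sqrt(2)/2)*(j - sqrt(2))*(j + 5*sqrt(2))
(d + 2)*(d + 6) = d^2 + 8*d + 12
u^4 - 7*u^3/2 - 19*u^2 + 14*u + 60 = (u - 6)*(u - 2)*(u + 2)*(u + 5/2)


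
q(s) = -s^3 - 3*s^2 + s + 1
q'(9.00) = -296.00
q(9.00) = -962.00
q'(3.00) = -44.00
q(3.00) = -50.00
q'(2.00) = -23.00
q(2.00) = -17.00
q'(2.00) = -23.00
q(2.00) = -17.00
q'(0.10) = 0.37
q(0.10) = 1.07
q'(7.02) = -188.96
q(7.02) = -485.77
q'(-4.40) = -30.68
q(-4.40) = 23.70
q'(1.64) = -16.91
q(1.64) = -9.84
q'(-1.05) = 3.99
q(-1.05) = -2.20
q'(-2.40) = -1.88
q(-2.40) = -4.86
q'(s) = -3*s^2 - 6*s + 1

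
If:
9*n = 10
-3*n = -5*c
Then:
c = 2/3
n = 10/9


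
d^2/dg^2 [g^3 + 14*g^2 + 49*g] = 6*g + 28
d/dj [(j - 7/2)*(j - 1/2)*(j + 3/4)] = 3*j^2 - 13*j/2 - 5/4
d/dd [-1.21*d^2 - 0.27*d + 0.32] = -2.42*d - 0.27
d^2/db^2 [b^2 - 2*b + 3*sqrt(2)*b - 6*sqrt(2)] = 2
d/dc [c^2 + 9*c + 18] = 2*c + 9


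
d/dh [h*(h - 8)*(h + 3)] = 3*h^2 - 10*h - 24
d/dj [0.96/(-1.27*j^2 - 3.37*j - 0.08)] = (2.4384*j + 3.2352)/(1.27*j^2 + 3.37*j + 0.08)^2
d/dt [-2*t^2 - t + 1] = -4*t - 1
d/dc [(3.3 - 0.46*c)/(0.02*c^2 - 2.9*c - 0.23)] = (0.0092*c^2 - 0.132*c + 9.6758)/(0.0004*c^4 - 0.116*c^3 + 8.4008*c^2 + 1.334*c + 0.0529)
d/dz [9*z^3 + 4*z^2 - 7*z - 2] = 27*z^2 + 8*z - 7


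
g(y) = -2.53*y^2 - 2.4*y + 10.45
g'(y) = -5.06*y - 2.4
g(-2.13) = 4.08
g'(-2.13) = 8.38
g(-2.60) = -0.41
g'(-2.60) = 10.76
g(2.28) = -8.17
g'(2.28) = -13.94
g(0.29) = 9.54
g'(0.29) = -3.87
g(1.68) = -0.72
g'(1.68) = -10.90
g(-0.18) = 10.80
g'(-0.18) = -1.49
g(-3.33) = -9.61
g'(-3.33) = 14.45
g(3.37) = -26.37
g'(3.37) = -19.45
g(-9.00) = -172.88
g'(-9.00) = 43.14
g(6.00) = -95.03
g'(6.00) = -32.76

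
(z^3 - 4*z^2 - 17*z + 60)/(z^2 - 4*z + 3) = (z^2 - z - 20)/(z - 1)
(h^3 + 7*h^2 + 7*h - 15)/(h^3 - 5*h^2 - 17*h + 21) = (h + 5)/(h - 7)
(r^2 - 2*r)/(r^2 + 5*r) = (r - 2)/(r + 5)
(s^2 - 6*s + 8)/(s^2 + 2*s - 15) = (s^2 - 6*s + 8)/(s^2 + 2*s - 15)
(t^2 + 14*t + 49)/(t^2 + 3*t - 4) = (t^2 + 14*t + 49)/(t^2 + 3*t - 4)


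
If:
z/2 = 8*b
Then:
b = z/16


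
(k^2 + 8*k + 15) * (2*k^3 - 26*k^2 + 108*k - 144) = 2*k^5 - 10*k^4 - 70*k^3 + 330*k^2 + 468*k - 2160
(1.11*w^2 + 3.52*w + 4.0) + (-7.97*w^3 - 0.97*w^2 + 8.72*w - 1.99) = -7.97*w^3 + 0.14*w^2 + 12.24*w + 2.01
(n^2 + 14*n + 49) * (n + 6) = n^3 + 20*n^2 + 133*n + 294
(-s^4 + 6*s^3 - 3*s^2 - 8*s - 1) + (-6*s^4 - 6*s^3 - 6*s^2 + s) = -7*s^4 - 9*s^2 - 7*s - 1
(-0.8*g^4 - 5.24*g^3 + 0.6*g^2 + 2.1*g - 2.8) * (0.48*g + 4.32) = -0.384*g^5 - 5.9712*g^4 - 22.3488*g^3 + 3.6*g^2 + 7.728*g - 12.096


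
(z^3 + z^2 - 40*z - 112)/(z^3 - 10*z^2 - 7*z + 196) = (z + 4)/(z - 7)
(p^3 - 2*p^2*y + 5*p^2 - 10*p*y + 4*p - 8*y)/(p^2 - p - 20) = (p^2 - 2*p*y + p - 2*y)/(p - 5)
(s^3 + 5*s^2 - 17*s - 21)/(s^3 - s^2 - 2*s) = (s^2 + 4*s - 21)/(s*(s - 2))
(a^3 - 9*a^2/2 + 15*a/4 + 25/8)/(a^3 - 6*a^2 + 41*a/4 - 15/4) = (4*a^2 - 8*a - 5)/(2*(2*a^2 - 7*a + 3))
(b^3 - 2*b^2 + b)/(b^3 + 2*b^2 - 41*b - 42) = b*(b^2 - 2*b + 1)/(b^3 + 2*b^2 - 41*b - 42)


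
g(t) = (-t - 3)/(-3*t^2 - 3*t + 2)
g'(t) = (-t - 3)*(6*t + 3)/(-3*t^2 - 3*t + 2)^2 - 1/(-3*t^2 - 3*t + 2) = (3*t^2 + 3*t - 3*(t + 3)*(2*t + 1) - 2)/(3*t^2 + 3*t - 2)^2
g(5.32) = 0.08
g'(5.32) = -0.02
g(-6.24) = -0.03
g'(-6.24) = -0.00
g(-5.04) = -0.03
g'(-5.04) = 0.00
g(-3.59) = -0.02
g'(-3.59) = 0.02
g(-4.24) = -0.03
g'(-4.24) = 0.01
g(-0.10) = -1.28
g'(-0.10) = -1.79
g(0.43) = -22.09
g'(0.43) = -800.01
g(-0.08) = -1.31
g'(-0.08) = -1.94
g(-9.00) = -0.03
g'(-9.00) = 0.00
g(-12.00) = -0.02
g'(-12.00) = 0.00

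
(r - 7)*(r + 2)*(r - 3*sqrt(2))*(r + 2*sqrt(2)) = r^4 - 5*r^3 - sqrt(2)*r^3 - 26*r^2 + 5*sqrt(2)*r^2 + 14*sqrt(2)*r + 60*r + 168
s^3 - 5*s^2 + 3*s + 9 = (s - 3)^2*(s + 1)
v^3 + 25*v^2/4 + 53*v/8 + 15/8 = (v + 1/2)*(v + 3/4)*(v + 5)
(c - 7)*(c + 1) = c^2 - 6*c - 7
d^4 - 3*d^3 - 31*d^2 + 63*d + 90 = (d - 6)*(d - 3)*(d + 1)*(d + 5)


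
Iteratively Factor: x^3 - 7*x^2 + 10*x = (x)*(x^2 - 7*x + 10) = x*(x - 5)*(x - 2)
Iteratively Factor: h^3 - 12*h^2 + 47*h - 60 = (h - 3)*(h^2 - 9*h + 20) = (h - 5)*(h - 3)*(h - 4)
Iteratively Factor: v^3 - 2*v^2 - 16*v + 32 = (v - 2)*(v^2 - 16) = (v - 4)*(v - 2)*(v + 4)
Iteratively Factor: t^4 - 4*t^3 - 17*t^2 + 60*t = (t - 3)*(t^3 - t^2 - 20*t) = (t - 5)*(t - 3)*(t^2 + 4*t) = (t - 5)*(t - 3)*(t + 4)*(t)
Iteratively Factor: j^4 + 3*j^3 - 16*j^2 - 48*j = (j + 4)*(j^3 - j^2 - 12*j) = (j - 4)*(j + 4)*(j^2 + 3*j) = j*(j - 4)*(j + 4)*(j + 3)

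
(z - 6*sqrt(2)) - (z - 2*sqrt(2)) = -4*sqrt(2)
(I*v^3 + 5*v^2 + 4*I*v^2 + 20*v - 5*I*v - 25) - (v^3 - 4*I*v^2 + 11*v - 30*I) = -v^3 + I*v^3 + 5*v^2 + 8*I*v^2 + 9*v - 5*I*v - 25 + 30*I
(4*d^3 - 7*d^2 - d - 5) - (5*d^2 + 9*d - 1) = 4*d^3 - 12*d^2 - 10*d - 4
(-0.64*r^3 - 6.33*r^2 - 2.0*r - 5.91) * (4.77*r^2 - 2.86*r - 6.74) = -3.0528*r^5 - 28.3637*r^4 + 12.8774*r^3 + 20.1935*r^2 + 30.3826*r + 39.8334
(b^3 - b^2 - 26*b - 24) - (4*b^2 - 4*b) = b^3 - 5*b^2 - 22*b - 24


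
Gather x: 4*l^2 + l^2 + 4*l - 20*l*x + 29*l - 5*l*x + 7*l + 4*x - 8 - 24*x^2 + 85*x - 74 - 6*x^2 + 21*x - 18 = 5*l^2 + 40*l - 30*x^2 + x*(110 - 25*l) - 100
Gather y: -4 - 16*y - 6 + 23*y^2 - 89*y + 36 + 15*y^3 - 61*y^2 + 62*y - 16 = 15*y^3 - 38*y^2 - 43*y + 10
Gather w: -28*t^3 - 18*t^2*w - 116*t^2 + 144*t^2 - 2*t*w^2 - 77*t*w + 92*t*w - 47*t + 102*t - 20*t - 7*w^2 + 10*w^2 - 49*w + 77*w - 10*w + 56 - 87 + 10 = -28*t^3 + 28*t^2 + 35*t + w^2*(3 - 2*t) + w*(-18*t^2 + 15*t + 18) - 21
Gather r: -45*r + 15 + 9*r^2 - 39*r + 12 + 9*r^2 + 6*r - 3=18*r^2 - 78*r + 24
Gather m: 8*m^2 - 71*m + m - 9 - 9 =8*m^2 - 70*m - 18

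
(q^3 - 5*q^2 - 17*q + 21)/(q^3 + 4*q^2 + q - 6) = (q - 7)/(q + 2)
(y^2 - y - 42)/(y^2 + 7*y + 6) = (y - 7)/(y + 1)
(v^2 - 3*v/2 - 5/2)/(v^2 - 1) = (v - 5/2)/(v - 1)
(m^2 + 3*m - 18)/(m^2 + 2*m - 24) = (m - 3)/(m - 4)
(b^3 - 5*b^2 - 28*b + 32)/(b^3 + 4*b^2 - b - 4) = (b - 8)/(b + 1)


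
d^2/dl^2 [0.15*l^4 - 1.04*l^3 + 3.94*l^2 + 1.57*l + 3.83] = 1.8*l^2 - 6.24*l + 7.88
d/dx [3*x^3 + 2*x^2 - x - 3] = 9*x^2 + 4*x - 1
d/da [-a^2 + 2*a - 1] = 2 - 2*a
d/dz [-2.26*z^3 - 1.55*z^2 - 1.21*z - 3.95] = -6.78*z^2 - 3.1*z - 1.21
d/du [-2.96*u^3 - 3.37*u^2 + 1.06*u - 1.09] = -8.88*u^2 - 6.74*u + 1.06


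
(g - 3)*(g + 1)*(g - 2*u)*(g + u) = g^4 - g^3*u - 2*g^3 - 2*g^2*u^2 + 2*g^2*u - 3*g^2 + 4*g*u^2 + 3*g*u + 6*u^2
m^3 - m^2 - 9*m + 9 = (m - 3)*(m - 1)*(m + 3)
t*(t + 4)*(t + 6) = t^3 + 10*t^2 + 24*t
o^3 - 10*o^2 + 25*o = o*(o - 5)^2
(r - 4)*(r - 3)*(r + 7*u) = r^3 + 7*r^2*u - 7*r^2 - 49*r*u + 12*r + 84*u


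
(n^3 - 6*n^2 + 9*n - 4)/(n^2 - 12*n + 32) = (n^2 - 2*n + 1)/(n - 8)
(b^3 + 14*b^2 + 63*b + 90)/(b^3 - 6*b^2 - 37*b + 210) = (b^2 + 8*b + 15)/(b^2 - 12*b + 35)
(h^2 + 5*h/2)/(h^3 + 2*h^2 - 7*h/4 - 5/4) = 2*h/(2*h^2 - h - 1)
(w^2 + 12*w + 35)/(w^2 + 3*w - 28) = (w + 5)/(w - 4)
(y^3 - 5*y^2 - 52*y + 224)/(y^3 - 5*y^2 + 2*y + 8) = (y^2 - y - 56)/(y^2 - y - 2)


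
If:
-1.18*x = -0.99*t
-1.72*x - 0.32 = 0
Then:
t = -0.22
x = -0.19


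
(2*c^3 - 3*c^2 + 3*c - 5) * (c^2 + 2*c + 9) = 2*c^5 + c^4 + 15*c^3 - 26*c^2 + 17*c - 45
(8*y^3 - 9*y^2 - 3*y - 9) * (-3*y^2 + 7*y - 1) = -24*y^5 + 83*y^4 - 62*y^3 + 15*y^2 - 60*y + 9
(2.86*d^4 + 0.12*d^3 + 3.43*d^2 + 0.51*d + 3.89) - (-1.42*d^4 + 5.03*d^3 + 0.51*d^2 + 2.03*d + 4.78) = 4.28*d^4 - 4.91*d^3 + 2.92*d^2 - 1.52*d - 0.89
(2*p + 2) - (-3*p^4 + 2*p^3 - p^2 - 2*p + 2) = 3*p^4 - 2*p^3 + p^2 + 4*p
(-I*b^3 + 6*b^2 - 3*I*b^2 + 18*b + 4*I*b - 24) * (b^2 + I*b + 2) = -I*b^5 + 7*b^4 - 3*I*b^4 + 21*b^3 + 8*I*b^3 - 16*b^2 + 12*I*b^2 + 36*b - 16*I*b - 48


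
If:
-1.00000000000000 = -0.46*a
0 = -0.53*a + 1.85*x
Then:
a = 2.17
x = 0.62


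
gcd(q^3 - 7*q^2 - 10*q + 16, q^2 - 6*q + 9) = 1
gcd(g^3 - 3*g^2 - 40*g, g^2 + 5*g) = g^2 + 5*g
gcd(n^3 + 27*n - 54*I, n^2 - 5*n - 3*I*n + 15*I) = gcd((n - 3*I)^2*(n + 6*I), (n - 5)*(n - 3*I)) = n - 3*I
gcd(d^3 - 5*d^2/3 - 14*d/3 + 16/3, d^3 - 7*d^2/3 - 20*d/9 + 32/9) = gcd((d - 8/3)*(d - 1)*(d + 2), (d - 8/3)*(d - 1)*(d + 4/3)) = d^2 - 11*d/3 + 8/3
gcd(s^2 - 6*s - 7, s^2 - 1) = s + 1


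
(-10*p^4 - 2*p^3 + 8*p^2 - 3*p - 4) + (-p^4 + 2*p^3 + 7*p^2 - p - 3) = -11*p^4 + 15*p^2 - 4*p - 7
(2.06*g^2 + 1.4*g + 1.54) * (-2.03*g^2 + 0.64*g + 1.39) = -4.1818*g^4 - 1.5236*g^3 + 0.6332*g^2 + 2.9316*g + 2.1406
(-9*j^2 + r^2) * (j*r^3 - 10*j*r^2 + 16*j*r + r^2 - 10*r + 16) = -9*j^3*r^3 + 90*j^3*r^2 - 144*j^3*r - 9*j^2*r^2 + 90*j^2*r - 144*j^2 + j*r^5 - 10*j*r^4 + 16*j*r^3 + r^4 - 10*r^3 + 16*r^2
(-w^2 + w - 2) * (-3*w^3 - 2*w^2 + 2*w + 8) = 3*w^5 - w^4 + 2*w^3 - 2*w^2 + 4*w - 16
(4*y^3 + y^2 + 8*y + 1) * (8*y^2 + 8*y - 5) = 32*y^5 + 40*y^4 + 52*y^3 + 67*y^2 - 32*y - 5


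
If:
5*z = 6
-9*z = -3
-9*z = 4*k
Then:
No Solution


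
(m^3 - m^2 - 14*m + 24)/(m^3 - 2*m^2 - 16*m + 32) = (m - 3)/(m - 4)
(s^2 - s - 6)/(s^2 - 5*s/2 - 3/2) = 2*(s + 2)/(2*s + 1)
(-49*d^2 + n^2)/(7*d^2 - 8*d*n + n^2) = (-7*d - n)/(d - n)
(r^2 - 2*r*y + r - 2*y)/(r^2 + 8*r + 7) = (r - 2*y)/(r + 7)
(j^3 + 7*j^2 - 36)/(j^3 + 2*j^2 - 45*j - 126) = (j - 2)/(j - 7)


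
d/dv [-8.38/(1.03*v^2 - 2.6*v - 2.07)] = (17.2628*v - 21.788)/(-1.03*v^2 + 2.6*v + 2.07)^2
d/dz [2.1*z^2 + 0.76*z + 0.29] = 4.2*z + 0.76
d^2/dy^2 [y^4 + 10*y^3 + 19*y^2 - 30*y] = 12*y^2 + 60*y + 38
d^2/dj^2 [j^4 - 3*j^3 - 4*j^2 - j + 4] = 12*j^2 - 18*j - 8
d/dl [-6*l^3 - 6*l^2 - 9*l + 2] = -18*l^2 - 12*l - 9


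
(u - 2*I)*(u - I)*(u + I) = u^3 - 2*I*u^2 + u - 2*I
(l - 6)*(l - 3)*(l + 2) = l^3 - 7*l^2 + 36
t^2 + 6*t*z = t*(t + 6*z)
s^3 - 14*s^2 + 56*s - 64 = (s - 8)*(s - 4)*(s - 2)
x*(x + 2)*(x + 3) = x^3 + 5*x^2 + 6*x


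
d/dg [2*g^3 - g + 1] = 6*g^2 - 1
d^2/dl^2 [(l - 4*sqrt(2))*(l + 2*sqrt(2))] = 2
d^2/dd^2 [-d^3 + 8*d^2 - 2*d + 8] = 16 - 6*d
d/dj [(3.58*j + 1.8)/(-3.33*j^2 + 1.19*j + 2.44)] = (11.9214*j^2 + 11.988*j + 6.5932)/(11.0889*j^4 - 7.9254*j^3 - 14.8343*j^2 + 5.8072*j + 5.9536)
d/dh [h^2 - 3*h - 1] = 2*h - 3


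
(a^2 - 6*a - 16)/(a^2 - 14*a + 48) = (a + 2)/(a - 6)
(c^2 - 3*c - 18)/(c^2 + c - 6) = (c - 6)/(c - 2)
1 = 1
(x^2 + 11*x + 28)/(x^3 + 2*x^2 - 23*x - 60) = (x + 7)/(x^2 - 2*x - 15)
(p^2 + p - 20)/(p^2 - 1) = (p^2 + p - 20)/(p^2 - 1)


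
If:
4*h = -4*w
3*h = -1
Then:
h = -1/3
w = 1/3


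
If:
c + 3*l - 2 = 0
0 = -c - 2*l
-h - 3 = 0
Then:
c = -4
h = -3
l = 2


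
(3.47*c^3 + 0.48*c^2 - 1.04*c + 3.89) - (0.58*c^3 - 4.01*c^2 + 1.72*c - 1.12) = 2.89*c^3 + 4.49*c^2 - 2.76*c + 5.01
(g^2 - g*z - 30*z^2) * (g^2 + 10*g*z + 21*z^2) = g^4 + 9*g^3*z - 19*g^2*z^2 - 321*g*z^3 - 630*z^4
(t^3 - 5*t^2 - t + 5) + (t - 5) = t^3 - 5*t^2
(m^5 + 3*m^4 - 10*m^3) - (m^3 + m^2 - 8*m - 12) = m^5 + 3*m^4 - 11*m^3 - m^2 + 8*m + 12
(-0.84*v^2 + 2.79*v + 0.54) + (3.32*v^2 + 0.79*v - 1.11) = 2.48*v^2 + 3.58*v - 0.57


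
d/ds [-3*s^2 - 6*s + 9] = -6*s - 6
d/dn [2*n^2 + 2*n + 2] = 4*n + 2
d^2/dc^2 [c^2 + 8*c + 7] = 2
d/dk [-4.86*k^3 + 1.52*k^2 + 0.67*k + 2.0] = -14.58*k^2 + 3.04*k + 0.67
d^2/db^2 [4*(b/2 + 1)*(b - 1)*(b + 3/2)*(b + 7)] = 24*b^2 + 114*b + 68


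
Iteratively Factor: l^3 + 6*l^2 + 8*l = (l)*(l^2 + 6*l + 8) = l*(l + 2)*(l + 4)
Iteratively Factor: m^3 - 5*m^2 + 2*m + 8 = (m - 4)*(m^2 - m - 2) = (m - 4)*(m + 1)*(m - 2)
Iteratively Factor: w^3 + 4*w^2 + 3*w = (w + 3)*(w^2 + w) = (w + 1)*(w + 3)*(w)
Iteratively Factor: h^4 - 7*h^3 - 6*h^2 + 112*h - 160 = (h - 5)*(h^3 - 2*h^2 - 16*h + 32) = (h - 5)*(h - 2)*(h^2 - 16) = (h - 5)*(h - 4)*(h - 2)*(h + 4)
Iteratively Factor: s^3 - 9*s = (s)*(s^2 - 9) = s*(s - 3)*(s + 3)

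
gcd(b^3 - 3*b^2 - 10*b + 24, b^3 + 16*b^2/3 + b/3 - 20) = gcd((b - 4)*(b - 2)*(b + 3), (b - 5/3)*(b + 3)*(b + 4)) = b + 3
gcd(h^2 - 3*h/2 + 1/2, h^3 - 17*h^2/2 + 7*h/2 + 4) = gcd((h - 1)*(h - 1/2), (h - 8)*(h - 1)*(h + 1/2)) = h - 1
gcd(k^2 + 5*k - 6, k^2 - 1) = k - 1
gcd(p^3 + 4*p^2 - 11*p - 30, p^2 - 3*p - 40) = p + 5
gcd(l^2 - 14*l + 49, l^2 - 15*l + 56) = l - 7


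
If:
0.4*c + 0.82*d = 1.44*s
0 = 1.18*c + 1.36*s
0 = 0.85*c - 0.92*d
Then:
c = 0.00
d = 0.00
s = 0.00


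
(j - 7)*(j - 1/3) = j^2 - 22*j/3 + 7/3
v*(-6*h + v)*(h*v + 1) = -6*h^2*v^2 + h*v^3 - 6*h*v + v^2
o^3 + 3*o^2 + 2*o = o*(o + 1)*(o + 2)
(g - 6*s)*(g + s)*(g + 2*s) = g^3 - 3*g^2*s - 16*g*s^2 - 12*s^3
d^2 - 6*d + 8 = (d - 4)*(d - 2)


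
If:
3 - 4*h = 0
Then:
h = 3/4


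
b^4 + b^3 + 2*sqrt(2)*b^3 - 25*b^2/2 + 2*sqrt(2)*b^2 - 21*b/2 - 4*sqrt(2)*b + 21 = (b - 1)*(b + 2)*(b - 3*sqrt(2)/2)*(b + 7*sqrt(2)/2)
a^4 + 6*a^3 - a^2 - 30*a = a*(a - 2)*(a + 3)*(a + 5)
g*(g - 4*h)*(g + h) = g^3 - 3*g^2*h - 4*g*h^2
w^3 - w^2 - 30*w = w*(w - 6)*(w + 5)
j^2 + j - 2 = (j - 1)*(j + 2)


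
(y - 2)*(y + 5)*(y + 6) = y^3 + 9*y^2 + 8*y - 60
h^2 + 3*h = h*(h + 3)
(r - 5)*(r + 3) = r^2 - 2*r - 15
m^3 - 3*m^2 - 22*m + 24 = (m - 6)*(m - 1)*(m + 4)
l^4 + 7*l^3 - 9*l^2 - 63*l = l*(l - 3)*(l + 3)*(l + 7)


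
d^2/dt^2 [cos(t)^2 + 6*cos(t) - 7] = -6*cos(t) - 2*cos(2*t)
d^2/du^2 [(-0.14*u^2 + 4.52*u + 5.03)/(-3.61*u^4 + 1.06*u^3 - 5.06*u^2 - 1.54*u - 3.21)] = (10.946964*u^8 - 710.075448*u^7 - 1039.089588*u^6 + 42.2319240000004*u^5 - 1463.0115*u^4 + 1125.645424*u^3 - 222.193908*u^2 + 102.634212*u + 187.115744)/(47.045881*u^12 - 41.442078*u^11 + 209.995866*u^10 - 57.15829*u^9 + 384.484575*u^8 + 18.854652*u^7 + 468.313964*u^6 + 114.518052*u^5 + 362.716935*u^4 + 120.96685*u^3 + 179.254746*u^2 + 47.604942*u + 33.076161)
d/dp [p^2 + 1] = 2*p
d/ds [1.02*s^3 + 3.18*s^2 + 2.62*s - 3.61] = 3.06*s^2 + 6.36*s + 2.62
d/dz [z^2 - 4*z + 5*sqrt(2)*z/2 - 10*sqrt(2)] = 2*z - 4 + 5*sqrt(2)/2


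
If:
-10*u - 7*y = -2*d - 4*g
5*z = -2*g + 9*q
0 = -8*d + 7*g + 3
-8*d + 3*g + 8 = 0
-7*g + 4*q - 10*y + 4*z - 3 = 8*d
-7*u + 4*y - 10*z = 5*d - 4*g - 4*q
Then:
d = 47/32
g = 5/4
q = -25595/4032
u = 68/9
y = -1391/144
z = -5343/448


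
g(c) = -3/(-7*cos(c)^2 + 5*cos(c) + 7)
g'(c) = -3*(-14*sin(c)*cos(c) + 5*sin(c))/(-7*cos(c)^2 + 5*cos(c) + 7)^2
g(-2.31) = -6.60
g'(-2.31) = 154.96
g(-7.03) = -0.43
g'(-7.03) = -0.23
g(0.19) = -0.58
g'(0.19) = 0.19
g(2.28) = -3.87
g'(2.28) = -53.49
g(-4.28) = -0.82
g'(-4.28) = -2.19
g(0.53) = -0.49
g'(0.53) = 0.29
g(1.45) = -0.40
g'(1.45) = -0.18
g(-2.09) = -1.07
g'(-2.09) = 3.98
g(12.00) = -0.48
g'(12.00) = -0.28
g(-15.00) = 3.58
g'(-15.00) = 43.40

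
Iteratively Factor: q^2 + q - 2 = (q + 2)*(q - 1)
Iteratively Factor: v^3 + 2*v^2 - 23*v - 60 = (v - 5)*(v^2 + 7*v + 12) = (v - 5)*(v + 3)*(v + 4)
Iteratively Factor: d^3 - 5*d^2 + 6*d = (d)*(d^2 - 5*d + 6) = d*(d - 3)*(d - 2)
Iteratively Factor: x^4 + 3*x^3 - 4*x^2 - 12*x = (x + 3)*(x^3 - 4*x) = (x + 2)*(x + 3)*(x^2 - 2*x) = x*(x + 2)*(x + 3)*(x - 2)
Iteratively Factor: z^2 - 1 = (z + 1)*(z - 1)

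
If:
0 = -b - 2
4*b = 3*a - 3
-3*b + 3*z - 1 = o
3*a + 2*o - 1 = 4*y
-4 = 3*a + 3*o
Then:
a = -5/3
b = -2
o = 1/3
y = -4/3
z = -14/9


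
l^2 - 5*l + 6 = (l - 3)*(l - 2)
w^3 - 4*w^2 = w^2*(w - 4)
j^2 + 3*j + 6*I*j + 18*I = (j + 3)*(j + 6*I)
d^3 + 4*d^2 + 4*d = d*(d + 2)^2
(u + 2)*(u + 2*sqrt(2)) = u^2 + 2*u + 2*sqrt(2)*u + 4*sqrt(2)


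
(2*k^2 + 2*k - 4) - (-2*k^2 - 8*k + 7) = 4*k^2 + 10*k - 11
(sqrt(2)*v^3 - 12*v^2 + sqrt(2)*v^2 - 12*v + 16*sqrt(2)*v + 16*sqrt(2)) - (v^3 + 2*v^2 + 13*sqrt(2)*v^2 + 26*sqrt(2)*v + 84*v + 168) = -v^3 + sqrt(2)*v^3 - 12*sqrt(2)*v^2 - 14*v^2 - 96*v - 10*sqrt(2)*v - 168 + 16*sqrt(2)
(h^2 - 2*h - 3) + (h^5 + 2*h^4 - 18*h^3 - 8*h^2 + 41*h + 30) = h^5 + 2*h^4 - 18*h^3 - 7*h^2 + 39*h + 27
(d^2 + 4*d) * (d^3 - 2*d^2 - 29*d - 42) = d^5 + 2*d^4 - 37*d^3 - 158*d^2 - 168*d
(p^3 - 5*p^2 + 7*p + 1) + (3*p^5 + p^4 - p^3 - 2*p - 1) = 3*p^5 + p^4 - 5*p^2 + 5*p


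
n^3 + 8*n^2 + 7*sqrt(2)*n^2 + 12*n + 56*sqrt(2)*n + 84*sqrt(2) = (n + 2)*(n + 6)*(n + 7*sqrt(2))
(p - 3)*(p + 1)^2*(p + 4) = p^4 + 3*p^3 - 9*p^2 - 23*p - 12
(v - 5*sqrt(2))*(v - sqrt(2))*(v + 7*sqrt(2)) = v^3 + sqrt(2)*v^2 - 74*v + 70*sqrt(2)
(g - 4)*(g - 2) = g^2 - 6*g + 8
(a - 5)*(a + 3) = a^2 - 2*a - 15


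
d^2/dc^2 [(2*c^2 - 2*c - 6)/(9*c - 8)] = -1004/(729*c^3 - 1944*c^2 + 1728*c - 512)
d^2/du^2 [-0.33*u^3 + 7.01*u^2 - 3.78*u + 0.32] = 14.02 - 1.98*u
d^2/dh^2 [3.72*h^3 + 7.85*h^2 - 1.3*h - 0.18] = 22.32*h + 15.7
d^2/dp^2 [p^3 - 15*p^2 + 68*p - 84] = 6*p - 30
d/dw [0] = 0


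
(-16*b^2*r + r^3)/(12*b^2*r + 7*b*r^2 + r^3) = (-4*b + r)/(3*b + r)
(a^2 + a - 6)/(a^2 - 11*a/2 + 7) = 2*(a + 3)/(2*a - 7)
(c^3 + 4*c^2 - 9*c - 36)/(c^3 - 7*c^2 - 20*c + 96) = (c + 3)/(c - 8)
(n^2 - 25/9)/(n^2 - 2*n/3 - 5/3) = (n + 5/3)/(n + 1)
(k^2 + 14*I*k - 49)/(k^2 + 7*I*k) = (k + 7*I)/k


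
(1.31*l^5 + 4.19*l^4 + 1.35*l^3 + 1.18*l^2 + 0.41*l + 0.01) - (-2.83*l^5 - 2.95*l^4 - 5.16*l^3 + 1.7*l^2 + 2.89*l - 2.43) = 4.14*l^5 + 7.14*l^4 + 6.51*l^3 - 0.52*l^2 - 2.48*l + 2.44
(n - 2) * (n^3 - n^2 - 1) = n^4 - 3*n^3 + 2*n^2 - n + 2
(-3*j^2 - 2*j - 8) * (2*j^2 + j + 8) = -6*j^4 - 7*j^3 - 42*j^2 - 24*j - 64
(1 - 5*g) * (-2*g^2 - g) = 10*g^3 + 3*g^2 - g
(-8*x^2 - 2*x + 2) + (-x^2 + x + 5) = -9*x^2 - x + 7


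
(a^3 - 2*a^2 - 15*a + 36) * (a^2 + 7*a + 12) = a^5 + 5*a^4 - 17*a^3 - 93*a^2 + 72*a + 432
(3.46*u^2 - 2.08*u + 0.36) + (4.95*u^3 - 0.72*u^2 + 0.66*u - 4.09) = 4.95*u^3 + 2.74*u^2 - 1.42*u - 3.73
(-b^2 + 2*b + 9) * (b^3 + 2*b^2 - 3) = -b^5 + 13*b^3 + 21*b^2 - 6*b - 27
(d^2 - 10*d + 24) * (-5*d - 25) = -5*d^3 + 25*d^2 + 130*d - 600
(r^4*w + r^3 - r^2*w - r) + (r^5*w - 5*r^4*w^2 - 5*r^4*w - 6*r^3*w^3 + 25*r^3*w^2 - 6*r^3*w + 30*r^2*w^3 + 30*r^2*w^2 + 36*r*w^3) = r^5*w - 5*r^4*w^2 - 4*r^4*w - 6*r^3*w^3 + 25*r^3*w^2 - 6*r^3*w + r^3 + 30*r^2*w^3 + 30*r^2*w^2 - r^2*w + 36*r*w^3 - r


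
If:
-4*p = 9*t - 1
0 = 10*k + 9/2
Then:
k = -9/20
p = 1/4 - 9*t/4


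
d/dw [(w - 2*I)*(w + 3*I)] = 2*w + I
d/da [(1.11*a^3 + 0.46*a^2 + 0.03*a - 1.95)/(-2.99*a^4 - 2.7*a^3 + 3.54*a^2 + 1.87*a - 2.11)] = (3.3189*a^6 + 2.7508*a^5 + 5.4405*a^4 - 19.0086*a^3 - 22.0673*a^2 + 11.8648*a + 3.5832)/(8.9401*a^8 + 16.146*a^7 - 13.8792*a^6 - 30.2986*a^5 + 15.0514*a^4 + 24.6336*a^3 - 11.4419*a^2 - 7.8914*a + 4.4521)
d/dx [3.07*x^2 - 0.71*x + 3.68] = 6.14*x - 0.71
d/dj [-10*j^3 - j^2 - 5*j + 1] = -30*j^2 - 2*j - 5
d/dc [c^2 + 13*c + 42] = 2*c + 13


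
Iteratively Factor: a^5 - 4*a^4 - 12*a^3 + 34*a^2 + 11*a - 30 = (a + 1)*(a^4 - 5*a^3 - 7*a^2 + 41*a - 30) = (a - 1)*(a + 1)*(a^3 - 4*a^2 - 11*a + 30) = (a - 5)*(a - 1)*(a + 1)*(a^2 + a - 6) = (a - 5)*(a - 2)*(a - 1)*(a + 1)*(a + 3)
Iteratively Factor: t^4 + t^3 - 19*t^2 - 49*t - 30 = (t + 2)*(t^3 - t^2 - 17*t - 15) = (t + 1)*(t + 2)*(t^2 - 2*t - 15) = (t + 1)*(t + 2)*(t + 3)*(t - 5)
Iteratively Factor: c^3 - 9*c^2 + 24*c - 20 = (c - 2)*(c^2 - 7*c + 10) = (c - 2)^2*(c - 5)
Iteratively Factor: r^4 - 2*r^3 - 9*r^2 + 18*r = (r + 3)*(r^3 - 5*r^2 + 6*r) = (r - 3)*(r + 3)*(r^2 - 2*r) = (r - 3)*(r - 2)*(r + 3)*(r)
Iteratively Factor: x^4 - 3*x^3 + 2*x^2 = (x - 2)*(x^3 - x^2) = x*(x - 2)*(x^2 - x) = x^2*(x - 2)*(x - 1)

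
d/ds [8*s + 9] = 8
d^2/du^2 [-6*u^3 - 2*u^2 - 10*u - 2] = -36*u - 4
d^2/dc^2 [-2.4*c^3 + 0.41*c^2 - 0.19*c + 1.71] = 0.82 - 14.4*c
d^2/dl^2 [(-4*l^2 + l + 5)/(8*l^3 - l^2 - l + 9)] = 2*(-256*l^6 + 192*l^5 + 1800*l^4 + 1709*l^3 - 645*l^2 - 1038*l - 265)/(512*l^9 - 192*l^8 - 168*l^7 + 1775*l^6 - 411*l^5 - 408*l^4 + 1997*l^3 - 216*l^2 - 243*l + 729)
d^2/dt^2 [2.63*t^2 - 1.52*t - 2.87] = 5.26000000000000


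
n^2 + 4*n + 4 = (n + 2)^2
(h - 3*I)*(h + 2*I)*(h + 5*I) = h^3 + 4*I*h^2 + 11*h + 30*I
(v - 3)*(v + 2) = v^2 - v - 6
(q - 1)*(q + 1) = q^2 - 1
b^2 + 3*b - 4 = (b - 1)*(b + 4)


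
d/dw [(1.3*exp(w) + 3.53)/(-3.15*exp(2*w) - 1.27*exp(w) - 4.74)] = (4.095*exp(2*w) + 22.239*exp(w) - 1.6789)*exp(w)/(9.9225*exp(4*w) + 8.001*exp(3*w) + 31.4749*exp(2*w) + 12.0396*exp(w) + 22.4676)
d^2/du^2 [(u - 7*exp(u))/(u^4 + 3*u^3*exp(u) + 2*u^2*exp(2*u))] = 2*(-5*u^6*exp(u) + 11*u^5*exp(2*u) + 40*u^5*exp(u) + 6*u^5 + 51*u^4*exp(3*u) + 80*u^4*exp(2*u) - 46*u^4*exp(u) + 29*u^3*exp(4*u) - 48*u^3*exp(3*u) - 282*u^3*exp(2*u) - 14*u^2*exp(5*u) - 160*u^2*exp(4*u) - 486*u^2*exp(3*u) - 56*u*exp(5*u) - 332*u*exp(4*u) - 84*exp(5*u))/(u^4*(u^6 + 9*u^5*exp(u) + 33*u^4*exp(2*u) + 63*u^3*exp(3*u) + 66*u^2*exp(4*u) + 36*u*exp(5*u) + 8*exp(6*u)))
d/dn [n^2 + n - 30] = 2*n + 1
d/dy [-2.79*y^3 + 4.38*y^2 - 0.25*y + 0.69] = -8.37*y^2 + 8.76*y - 0.25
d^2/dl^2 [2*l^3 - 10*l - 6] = 12*l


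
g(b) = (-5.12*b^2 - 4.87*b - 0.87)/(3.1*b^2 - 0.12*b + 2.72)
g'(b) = (0.12 - 6.2*b)*(-5.12*b^2 - 4.87*b - 0.87)/(3.1*b^2 - 0.12*b + 2.72)^2 + (-10.24*b - 4.87)/(3.1*b^2 - 0.12*b + 2.72)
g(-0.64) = 0.04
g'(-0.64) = 0.45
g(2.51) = -2.07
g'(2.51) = 0.06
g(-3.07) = -1.06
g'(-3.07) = 0.20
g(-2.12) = -0.80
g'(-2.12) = 0.37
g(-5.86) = -1.35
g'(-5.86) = 0.05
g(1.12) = -1.97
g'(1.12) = -0.45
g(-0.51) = 0.08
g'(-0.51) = 0.17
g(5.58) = -1.90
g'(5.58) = 0.04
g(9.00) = -1.82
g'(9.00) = 0.02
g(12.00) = -1.78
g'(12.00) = 0.01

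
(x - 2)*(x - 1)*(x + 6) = x^3 + 3*x^2 - 16*x + 12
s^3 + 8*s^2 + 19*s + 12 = (s + 1)*(s + 3)*(s + 4)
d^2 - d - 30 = (d - 6)*(d + 5)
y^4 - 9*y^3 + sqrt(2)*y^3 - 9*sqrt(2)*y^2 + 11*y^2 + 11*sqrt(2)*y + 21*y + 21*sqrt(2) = (y - 7)*(y - 3)*(y + 1)*(y + sqrt(2))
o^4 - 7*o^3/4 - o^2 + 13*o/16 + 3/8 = (o - 2)*(o - 3/4)*(o + 1/2)^2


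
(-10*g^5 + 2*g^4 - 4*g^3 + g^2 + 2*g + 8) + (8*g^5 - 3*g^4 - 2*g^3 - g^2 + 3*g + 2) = -2*g^5 - g^4 - 6*g^3 + 5*g + 10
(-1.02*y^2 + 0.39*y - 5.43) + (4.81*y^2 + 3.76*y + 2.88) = 3.79*y^2 + 4.15*y - 2.55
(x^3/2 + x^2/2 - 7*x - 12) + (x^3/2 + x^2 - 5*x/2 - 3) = x^3 + 3*x^2/2 - 19*x/2 - 15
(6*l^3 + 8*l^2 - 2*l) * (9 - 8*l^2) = -48*l^5 - 64*l^4 + 70*l^3 + 72*l^2 - 18*l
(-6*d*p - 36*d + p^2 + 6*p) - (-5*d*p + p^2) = -d*p - 36*d + 6*p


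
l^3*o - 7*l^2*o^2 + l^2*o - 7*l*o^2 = l*(l - 7*o)*(l*o + o)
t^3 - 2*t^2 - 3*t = t*(t - 3)*(t + 1)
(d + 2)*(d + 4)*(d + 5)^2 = d^4 + 16*d^3 + 93*d^2 + 230*d + 200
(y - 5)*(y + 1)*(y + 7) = y^3 + 3*y^2 - 33*y - 35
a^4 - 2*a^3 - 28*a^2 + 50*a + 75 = (a - 5)*(a - 3)*(a + 1)*(a + 5)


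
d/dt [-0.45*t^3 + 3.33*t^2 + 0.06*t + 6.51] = -1.35*t^2 + 6.66*t + 0.06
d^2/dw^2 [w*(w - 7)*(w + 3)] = 6*w - 8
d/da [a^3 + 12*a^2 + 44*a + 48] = 3*a^2 + 24*a + 44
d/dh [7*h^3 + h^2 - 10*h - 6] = 21*h^2 + 2*h - 10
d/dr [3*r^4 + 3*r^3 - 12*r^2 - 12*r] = 12*r^3 + 9*r^2 - 24*r - 12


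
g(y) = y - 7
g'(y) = 1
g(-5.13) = -12.13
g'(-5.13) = 1.00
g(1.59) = -5.41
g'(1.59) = 1.00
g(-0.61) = -7.61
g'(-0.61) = 1.00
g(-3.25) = -10.25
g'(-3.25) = 1.00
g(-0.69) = -7.69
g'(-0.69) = 1.00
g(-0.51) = -7.51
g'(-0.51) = 1.00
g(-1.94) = -8.94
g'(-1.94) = 1.00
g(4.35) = -2.65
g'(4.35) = 1.00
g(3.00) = -4.00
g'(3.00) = 1.00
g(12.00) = 5.00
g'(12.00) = 1.00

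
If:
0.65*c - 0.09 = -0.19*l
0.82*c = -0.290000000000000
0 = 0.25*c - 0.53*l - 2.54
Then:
No Solution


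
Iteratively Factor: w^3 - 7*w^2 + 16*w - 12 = (w - 2)*(w^2 - 5*w + 6) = (w - 3)*(w - 2)*(w - 2)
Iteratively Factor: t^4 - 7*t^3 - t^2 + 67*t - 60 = (t - 4)*(t^3 - 3*t^2 - 13*t + 15) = (t - 4)*(t - 1)*(t^2 - 2*t - 15) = (t - 4)*(t - 1)*(t + 3)*(t - 5)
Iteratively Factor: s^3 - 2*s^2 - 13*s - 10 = (s + 2)*(s^2 - 4*s - 5) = (s + 1)*(s + 2)*(s - 5)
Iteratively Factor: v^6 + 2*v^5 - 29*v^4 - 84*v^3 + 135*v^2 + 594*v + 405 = (v + 1)*(v^5 + v^4 - 30*v^3 - 54*v^2 + 189*v + 405) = (v - 3)*(v + 1)*(v^4 + 4*v^3 - 18*v^2 - 108*v - 135) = (v - 3)*(v + 1)*(v + 3)*(v^3 + v^2 - 21*v - 45) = (v - 5)*(v - 3)*(v + 1)*(v + 3)*(v^2 + 6*v + 9) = (v - 5)*(v - 3)*(v + 1)*(v + 3)^2*(v + 3)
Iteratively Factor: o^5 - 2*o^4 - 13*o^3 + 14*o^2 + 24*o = (o + 1)*(o^4 - 3*o^3 - 10*o^2 + 24*o) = (o - 4)*(o + 1)*(o^3 + o^2 - 6*o) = (o - 4)*(o - 2)*(o + 1)*(o^2 + 3*o) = o*(o - 4)*(o - 2)*(o + 1)*(o + 3)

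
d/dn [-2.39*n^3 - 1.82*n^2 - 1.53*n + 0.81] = -7.17*n^2 - 3.64*n - 1.53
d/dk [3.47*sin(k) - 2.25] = 3.47*cos(k)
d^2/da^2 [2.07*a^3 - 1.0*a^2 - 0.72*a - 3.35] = 12.42*a - 2.0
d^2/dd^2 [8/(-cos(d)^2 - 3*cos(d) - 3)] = 8*(4*sin(d)^4 + sin(d)^2 - 81*cos(d)/4 + 9*cos(3*d)/4 - 17)/(-sin(d)^2 + 3*cos(d) + 4)^3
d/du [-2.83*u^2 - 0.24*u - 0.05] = -5.66*u - 0.24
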